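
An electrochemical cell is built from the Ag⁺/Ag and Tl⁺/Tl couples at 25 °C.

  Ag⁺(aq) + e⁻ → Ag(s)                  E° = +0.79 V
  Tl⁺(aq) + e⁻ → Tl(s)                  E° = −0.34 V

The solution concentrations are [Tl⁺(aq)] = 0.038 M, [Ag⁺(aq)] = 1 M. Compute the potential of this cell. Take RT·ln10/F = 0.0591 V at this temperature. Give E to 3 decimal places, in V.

+1.214 V

Ag⁺/Ag is reduced (cathode, E° = +0.79 V) and Tl⁺/Tl is oxidized (anode).
E°cell = +0.79 − (−0.34) = +1.13 V, with n = 1 electron transferred.
The balanced reaction is Ag⁺(aq) + Tl(s) → Ag(s) + Tl⁺(aq), so Q = [Tl⁺(aq)] / [Ag⁺(aq)] = 0.038 and log Q = −1.420.
Applying E = E° − (RT ln10/nF)·log Q gives +1.13 − (0.0591/1)(−1.420) = +1.214 V.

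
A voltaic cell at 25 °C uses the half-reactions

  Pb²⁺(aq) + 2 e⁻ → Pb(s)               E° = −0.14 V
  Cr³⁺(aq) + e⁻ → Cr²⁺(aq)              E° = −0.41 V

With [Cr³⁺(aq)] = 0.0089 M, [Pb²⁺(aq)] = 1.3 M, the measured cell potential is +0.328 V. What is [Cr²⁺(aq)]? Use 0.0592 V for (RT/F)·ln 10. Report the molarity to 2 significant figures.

The Pb²⁺/Pb couple has the larger reduction potential, so it is the cathode: E°cell = −0.14 − (−0.41) = +0.27 V and n = 2.
Rearranging E = E° − (0.0592/n)·log Q gives log Q = 2(+0.27 − (+0.328))/0.0592 = −1.959.
Balancing electrons gives Pb²⁺(aq) + 2 Cr²⁺(aq) → Pb(s) + 2 Cr³⁺(aq); thus Q = [Cr³⁺(aq)]^2 / ([Pb²⁺(aq)]·[Cr²⁺(aq)]^2).
Isolating [Cr²⁺(aq)] in Q = 10^{−1.959} yields log [Cr²⁺(aq)] = −1.128, i.e. 0.074 M.

0.074 M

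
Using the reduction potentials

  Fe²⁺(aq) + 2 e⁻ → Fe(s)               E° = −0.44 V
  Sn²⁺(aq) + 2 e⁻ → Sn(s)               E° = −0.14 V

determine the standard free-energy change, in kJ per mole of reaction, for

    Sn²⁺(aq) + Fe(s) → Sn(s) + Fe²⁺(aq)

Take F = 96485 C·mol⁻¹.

In the reaction as written Sn²⁺(aq) is reduced, so the Sn²⁺/Sn couple is the cathode and Fe²⁺/Fe is the anode.
E°cell = −0.14 − (−0.44) = +0.30 V; balancing electrons gives n = 2.
ΔG° = −nFE°cell = −(2)(96485)(+0.30) J/mol = −57.9 kJ/mol.

−57.9 kJ/mol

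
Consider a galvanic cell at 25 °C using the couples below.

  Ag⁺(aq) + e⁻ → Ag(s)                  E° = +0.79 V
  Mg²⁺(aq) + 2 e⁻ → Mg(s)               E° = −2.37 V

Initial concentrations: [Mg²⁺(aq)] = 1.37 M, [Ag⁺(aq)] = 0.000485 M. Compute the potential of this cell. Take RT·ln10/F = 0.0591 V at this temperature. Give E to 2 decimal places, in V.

+2.96 V

Since E°(Ag⁺/Ag) > E°(Mg²⁺/Mg), Ag⁺/Ag serves as the cathode.
E°cell = E°cat − E°an = +0.79 − (−2.37) = +3.16 V; n = 2.
The balanced reaction is 2 Ag⁺(aq) + Mg(s) → 2 Ag(s) + Mg²⁺(aq), so Q = [Mg²⁺(aq)] / [Ag⁺(aq)]^2 = 5.82×10^6 and log Q = 6.765.
Applying E = E° − (RT ln10/nF)·log Q gives +3.16 − (0.0591/2)(6.765) = +2.96 V.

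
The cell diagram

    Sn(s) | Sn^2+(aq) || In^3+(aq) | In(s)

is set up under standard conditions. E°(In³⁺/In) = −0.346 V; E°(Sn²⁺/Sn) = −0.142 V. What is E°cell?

−0.204 V

By convention the left-hand electrode in cell notation is the anode (oxidation) and the right-hand electrode is the cathode (reduction).
E°cell = E°(right) − E°(left) = −0.346 − (−0.142) = −0.204 V.
The negative sign shows that, as written, the cell would require an external voltage to drive the reaction.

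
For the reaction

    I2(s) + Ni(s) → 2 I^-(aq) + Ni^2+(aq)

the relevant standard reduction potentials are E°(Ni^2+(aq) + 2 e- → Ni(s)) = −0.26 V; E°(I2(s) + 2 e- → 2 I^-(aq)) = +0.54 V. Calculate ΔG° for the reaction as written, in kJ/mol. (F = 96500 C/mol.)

−154 kJ/mol

In the reaction as written I2(s) is reduced, so the I₂/I⁻ couple is the cathode and Ni²⁺/Ni is the anode.
E°cell = +0.54 − (−0.26) = +0.80 V; balancing electrons gives n = 2.
ΔG° = −nFE°cell = −(2)(96500)(+0.80) J/mol = −154 kJ/mol.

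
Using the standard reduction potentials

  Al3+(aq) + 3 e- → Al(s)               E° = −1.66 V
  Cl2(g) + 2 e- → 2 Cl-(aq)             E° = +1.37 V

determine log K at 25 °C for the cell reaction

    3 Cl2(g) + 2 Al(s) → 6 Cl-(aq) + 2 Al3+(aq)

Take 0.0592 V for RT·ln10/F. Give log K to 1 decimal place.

log K = 307.1

The Cl₂/Cl⁻ couple is reduced (cathode); E°cell = +1.37 − (−1.66) = +3.03 V with n = 6.
At equilibrium E = 0, so log K = nE°cell / 0.0592 = (6)(+3.03) / 0.0592 = 307.1.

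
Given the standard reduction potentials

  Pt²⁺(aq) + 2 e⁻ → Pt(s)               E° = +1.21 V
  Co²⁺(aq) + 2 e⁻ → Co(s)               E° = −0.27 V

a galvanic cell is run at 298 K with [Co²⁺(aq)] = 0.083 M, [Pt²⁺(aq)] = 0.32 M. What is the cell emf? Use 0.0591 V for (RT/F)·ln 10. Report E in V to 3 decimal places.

The Pt²⁺/Pt couple has the more positive E°, so it is the cathode; Co²⁺/Co is the anode.
E°cell = +1.21 − (−0.27) = +1.48 V, with n = 2 electrons transferred.
The balanced reaction is Pt²⁺(aq) + Co(s) → Pt(s) + Co²⁺(aq), so Q = [Co²⁺(aq)] / [Pt²⁺(aq)] = 0.259 and log Q = −0.586.
By the Nernst equation, E = +1.48 − (0.0591/2)·(−0.586) = +1.497 V.

+1.497 V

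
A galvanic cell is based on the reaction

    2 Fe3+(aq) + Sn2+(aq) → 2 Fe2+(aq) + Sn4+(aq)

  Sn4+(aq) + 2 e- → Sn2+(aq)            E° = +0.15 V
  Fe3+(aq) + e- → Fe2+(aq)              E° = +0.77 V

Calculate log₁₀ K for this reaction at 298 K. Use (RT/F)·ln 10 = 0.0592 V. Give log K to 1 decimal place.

The Fe³⁺/Fe²⁺ couple is reduced (cathode); E°cell = +0.77 − (+0.15) = +0.62 V with n = 2.
At equilibrium E = 0, so log K = nE°cell / 0.0592 = (2)(+0.62) / 0.0592 = 20.9.

log K = 20.9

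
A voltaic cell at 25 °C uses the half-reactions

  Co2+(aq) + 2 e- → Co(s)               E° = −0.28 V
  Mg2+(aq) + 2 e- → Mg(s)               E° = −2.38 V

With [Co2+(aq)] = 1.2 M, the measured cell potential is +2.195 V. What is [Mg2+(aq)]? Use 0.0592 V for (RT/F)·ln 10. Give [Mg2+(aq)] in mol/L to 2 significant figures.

0.00074 M

The Co²⁺/Co couple has the larger reduction potential, so it is the cathode: E°cell = −0.28 − (−2.38) = +2.10 V and n = 2.
Rearranging E = E° − (0.0592/n)·log Q gives log Q = 2(+2.10 − (+2.195))/0.0592 = −3.209.
The balanced reaction is Co2+(aq) + Mg(s) → Co(s) + Mg2+(aq), so Q = [Mg2+(aq)] / [Co2+(aq)].
Solving for the unknown gives log [Mg2+(aq)] = −3.130, so [Mg2+(aq)] ≈ 0.00074 M.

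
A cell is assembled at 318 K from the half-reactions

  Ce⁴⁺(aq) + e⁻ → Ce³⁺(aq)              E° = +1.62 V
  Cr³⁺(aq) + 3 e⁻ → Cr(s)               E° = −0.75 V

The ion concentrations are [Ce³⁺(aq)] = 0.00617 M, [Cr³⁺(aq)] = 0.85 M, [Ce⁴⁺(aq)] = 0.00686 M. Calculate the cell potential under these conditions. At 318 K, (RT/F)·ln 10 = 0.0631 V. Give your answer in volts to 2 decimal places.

The Ce⁴⁺/Ce³⁺ couple has the more positive E°, so it is the cathode; Cr³⁺/Cr is the anode.
E°cell = E°cat − E°an = +1.62 − (−0.75) = +2.37 V; n = 3.
For the overall reaction 3 Ce⁴⁺(aq) + Cr(s) → 3 Ce³⁺(aq) + Cr³⁺(aq), Q = ([Ce³⁺(aq)]^3·[Cr³⁺(aq)]) / [Ce⁴⁺(aq)]^3 = 0.618, giving log Q = −0.209.
Applying E = E° − (RT ln10/nF)·log Q gives +2.37 − (0.0631/3)(−0.209) = +2.37 V.

+2.37 V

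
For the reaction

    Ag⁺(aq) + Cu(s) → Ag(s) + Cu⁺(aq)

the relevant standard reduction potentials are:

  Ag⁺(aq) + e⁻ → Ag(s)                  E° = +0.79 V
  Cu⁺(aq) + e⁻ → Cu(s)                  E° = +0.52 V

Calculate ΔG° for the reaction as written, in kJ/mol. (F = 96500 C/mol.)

In the reaction as written Ag⁺(aq) is reduced, so the Ag⁺/Ag couple is the cathode and Cu⁺/Cu is the anode.
E°cell = +0.79 − (+0.52) = +0.27 V; balancing electrons gives n = 1.
ΔG° = −nFE°cell = −(1)(96500)(+0.27) J/mol = −26.1 kJ/mol.

−26.1 kJ/mol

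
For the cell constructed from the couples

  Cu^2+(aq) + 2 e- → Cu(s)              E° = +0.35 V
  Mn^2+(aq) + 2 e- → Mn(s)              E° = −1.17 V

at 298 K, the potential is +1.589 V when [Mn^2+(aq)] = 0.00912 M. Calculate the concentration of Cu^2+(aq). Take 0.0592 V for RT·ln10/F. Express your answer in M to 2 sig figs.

The Cu²⁺/Cu couple has the larger reduction potential, so it is the cathode: E°cell = +0.35 − (−1.17) = +1.52 V and n = 2.
Rearranging E = E° − (0.0592/n)·log Q gives log Q = 2(+1.52 − (+1.589))/0.0592 = −2.331.
For Cu^2+(aq) + Mn(s) → Cu(s) + Mn^2+(aq), the reaction quotient is Q = [Mn^2+(aq)] / [Cu^2+(aq)].
Solving for the unknown gives log [Cu^2+(aq)] = 0.291, so [Cu^2+(aq)] ≈ 2.0 M.

2.0 M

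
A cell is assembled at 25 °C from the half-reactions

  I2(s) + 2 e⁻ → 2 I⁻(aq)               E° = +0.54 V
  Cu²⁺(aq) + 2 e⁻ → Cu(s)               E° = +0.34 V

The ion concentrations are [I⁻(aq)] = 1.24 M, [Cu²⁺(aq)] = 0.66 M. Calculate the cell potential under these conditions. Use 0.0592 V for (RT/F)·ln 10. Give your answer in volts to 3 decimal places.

Since E°(I₂/I⁻) > E°(Cu²⁺/Cu), I₂/I⁻ serves as the cathode.
E°cell = E°cat − E°an = +0.54 − (+0.34) = +0.20 V; n = 2.
For the overall reaction I2(s) + Cu(s) → 2 I⁻(aq) + Cu²⁺(aq), Q = [I⁻(aq)]^2·[Cu²⁺(aq)] = 1.01, giving log Q = 0.006.
E = E° − (0.0592/n)·log Q = +0.20 − (0.0592/2)(0.006) = +0.200 V.

+0.200 V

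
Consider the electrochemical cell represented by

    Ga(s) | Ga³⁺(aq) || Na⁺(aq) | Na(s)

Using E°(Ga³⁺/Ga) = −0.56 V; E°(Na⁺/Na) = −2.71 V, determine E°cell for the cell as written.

−2.15 V

By convention the left-hand electrode in cell notation is the anode (oxidation) and the right-hand electrode is the cathode (reduction).
E°cell = E°(right) − E°(left) = −2.71 − (−0.56) = −2.15 V.
The negative sign shows that, as written, the cell would require an external voltage to drive the reaction.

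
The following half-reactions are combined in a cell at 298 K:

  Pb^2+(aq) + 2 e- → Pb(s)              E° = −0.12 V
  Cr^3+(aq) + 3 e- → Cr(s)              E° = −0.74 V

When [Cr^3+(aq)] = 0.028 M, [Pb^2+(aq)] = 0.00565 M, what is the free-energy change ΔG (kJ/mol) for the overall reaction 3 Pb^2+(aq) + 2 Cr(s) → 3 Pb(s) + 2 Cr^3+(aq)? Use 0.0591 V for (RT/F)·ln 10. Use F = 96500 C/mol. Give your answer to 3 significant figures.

With Pb²⁺/Pb reduced at the cathode, E°cell = −0.12 − (−0.74) = +0.62 V and n = 6.
Q = [Cr^3+(aq)]^2 / [Pb^2+(aq)]^3 = 4.35×10^3, so log Q = 3.638 and E = +0.62 − (0.0591/6)(3.638) = +0.5842 V.
Then ΔG = −nFE = −6 × 96500 × +0.5842 J/mol = −338 kJ/mol.

−338 kJ/mol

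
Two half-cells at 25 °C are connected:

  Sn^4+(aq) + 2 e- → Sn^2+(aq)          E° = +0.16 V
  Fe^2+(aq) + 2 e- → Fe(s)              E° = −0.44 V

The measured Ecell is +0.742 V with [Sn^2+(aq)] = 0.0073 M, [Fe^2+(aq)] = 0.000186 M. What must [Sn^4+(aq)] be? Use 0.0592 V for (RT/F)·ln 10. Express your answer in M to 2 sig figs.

0.085 M

The Sn⁴⁺/Sn²⁺ couple has the larger reduction potential, so it is the cathode: E°cell = +0.16 − (−0.44) = +0.60 V and n = 2.
Since E = E° − (0.0592/n)·log Q, log Q = n(E° − E)/0.0592 = −4.797.
Balancing electrons gives Sn^4+(aq) + Fe(s) → Sn^2+(aq) + Fe^2+(aq); thus Q = ([Sn^2+(aq)]·[Fe^2+(aq)]) / [Sn^4+(aq)].
Substituting the known concentrations and solving, log [Sn^4+(aq)] = −1.070 and [Sn^4+(aq)] = 0.085 M.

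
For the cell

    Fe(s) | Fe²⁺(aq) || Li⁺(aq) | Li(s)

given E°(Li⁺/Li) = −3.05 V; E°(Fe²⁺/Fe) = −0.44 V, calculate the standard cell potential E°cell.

−2.61 V

By convention the left-hand electrode in cell notation is the anode (oxidation) and the right-hand electrode is the cathode (reduction).
E°cell = E°(right) − E°(left) = −3.05 − (−0.44) = −2.61 V.
The negative sign shows that, as written, the cell would require an external voltage to drive the reaction.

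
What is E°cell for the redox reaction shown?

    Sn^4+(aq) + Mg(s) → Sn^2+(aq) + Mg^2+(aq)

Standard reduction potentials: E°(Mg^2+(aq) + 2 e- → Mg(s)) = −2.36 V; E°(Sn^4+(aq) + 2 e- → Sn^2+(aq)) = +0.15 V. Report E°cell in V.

+2.51 V

In the reaction as written, Sn^4+(aq) is reduced (cathode) and Mg^2+(aq) is produced by oxidation at the anode.
E°cell = E°(cathode) − E°(anode) = +0.15 − (−2.36) = +2.51 V.
The positive value indicates the reaction is spontaneous as written.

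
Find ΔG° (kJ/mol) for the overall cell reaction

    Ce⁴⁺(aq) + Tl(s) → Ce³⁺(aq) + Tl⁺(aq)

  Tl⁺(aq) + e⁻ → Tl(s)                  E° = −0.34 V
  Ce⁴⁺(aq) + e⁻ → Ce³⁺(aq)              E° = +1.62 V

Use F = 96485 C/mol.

−189 kJ/mol

In the reaction as written Ce⁴⁺(aq) is reduced, so the Ce⁴⁺/Ce³⁺ couple is the cathode and Tl⁺/Tl is the anode.
E°cell = +1.62 − (−0.34) = +1.96 V; balancing electrons gives n = 1.
ΔG° = −nFE°cell = −(1)(96485)(+1.96) J/mol = −189 kJ/mol.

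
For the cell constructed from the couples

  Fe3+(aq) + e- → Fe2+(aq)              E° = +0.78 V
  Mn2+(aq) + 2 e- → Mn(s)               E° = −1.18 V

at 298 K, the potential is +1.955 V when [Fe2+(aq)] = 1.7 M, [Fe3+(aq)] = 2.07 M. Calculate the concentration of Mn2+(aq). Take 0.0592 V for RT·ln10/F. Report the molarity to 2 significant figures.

The Fe³⁺/Fe²⁺ couple has the larger reduction potential, so it is the cathode: E°cell = +0.78 − (−1.18) = +1.96 V and n = 2.
From the Nernst equation, log Q = n(E° − E)/0.0592 = 2·(+1.96 − (+1.955))/0.0592 = 0.169.
The balanced reaction is 2 Fe3+(aq) + Mn(s) → 2 Fe2+(aq) + Mn2+(aq), so Q = ([Fe2+(aq)]^2·[Mn2+(aq)]) / [Fe3+(aq)]^2.
Solving for the unknown gives log [Mn2+(aq)] = 0.340, so [Mn2+(aq)] ≈ 2.2 M.

2.2 M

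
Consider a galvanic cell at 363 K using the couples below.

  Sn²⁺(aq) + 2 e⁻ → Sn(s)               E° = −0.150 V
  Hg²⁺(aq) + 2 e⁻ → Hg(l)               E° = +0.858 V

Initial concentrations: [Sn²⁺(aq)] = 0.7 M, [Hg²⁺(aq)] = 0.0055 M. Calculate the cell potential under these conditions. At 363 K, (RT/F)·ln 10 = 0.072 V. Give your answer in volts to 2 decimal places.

The Hg²⁺/Hg couple has the more positive E°, so it is the cathode; Sn²⁺/Sn is the anode.
The standard potential is +0.858 − (−0.150) = +1.008 V and the balanced reaction transfers n = 2 electrons.
Balancing gives Hg²⁺(aq) + Sn(s) → Hg(l) + Sn²⁺(aq); hence Q = [Sn²⁺(aq)] / [Hg²⁺(aq)] = 127 (log Q = 2.105).
By the Nernst equation, E = +1.008 − (0.072/2)·(2.105) = +0.93 V.

+0.93 V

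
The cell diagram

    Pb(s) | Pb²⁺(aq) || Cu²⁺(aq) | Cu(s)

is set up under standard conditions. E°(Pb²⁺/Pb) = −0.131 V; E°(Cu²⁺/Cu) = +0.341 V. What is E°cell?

+0.472 V

By convention the left-hand electrode in cell notation is the anode (oxidation) and the right-hand electrode is the cathode (reduction).
E°cell = E°(right) − E°(left) = +0.341 − (−0.131) = +0.472 V.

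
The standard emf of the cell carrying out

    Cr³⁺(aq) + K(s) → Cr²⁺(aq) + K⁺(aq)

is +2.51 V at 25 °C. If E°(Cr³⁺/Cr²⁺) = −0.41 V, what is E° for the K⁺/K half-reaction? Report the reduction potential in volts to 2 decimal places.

In the reaction as written the Cr³⁺/Cr²⁺ couple is reduced (cathode) and K⁺/K is oxidized (anode), so E°cell = E°(Cr³⁺/Cr²⁺) − E°(K⁺/K).
E°(K⁺/K) = E°(cathode) − E°cell = −0.41 − (+2.51) = −2.92 V.

−2.92 V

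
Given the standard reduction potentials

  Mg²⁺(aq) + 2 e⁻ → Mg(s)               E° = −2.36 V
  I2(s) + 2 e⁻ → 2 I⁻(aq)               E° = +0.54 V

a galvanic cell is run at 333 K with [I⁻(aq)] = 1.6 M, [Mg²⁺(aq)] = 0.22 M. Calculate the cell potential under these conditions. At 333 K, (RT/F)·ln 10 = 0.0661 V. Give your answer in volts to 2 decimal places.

+2.91 V

Since E°(I₂/I⁻) > E°(Mg²⁺/Mg), I₂/I⁻ serves as the cathode.
The standard potential is +0.54 − (−2.36) = +2.90 V and the balanced reaction transfers n = 2 electrons.
Balancing gives I2(s) + Mg(s) → 2 I⁻(aq) + Mg²⁺(aq); hence Q = [I⁻(aq)]^2·[Mg²⁺(aq)] = 0.563 (log Q = −0.249).
E = E° − (0.0661/n)·log Q = +2.90 − (0.0661/2)(−0.249) = +2.91 V.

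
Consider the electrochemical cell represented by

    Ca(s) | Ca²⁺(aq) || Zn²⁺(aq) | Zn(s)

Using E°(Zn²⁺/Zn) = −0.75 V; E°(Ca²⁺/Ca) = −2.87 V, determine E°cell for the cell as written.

By convention the left-hand electrode in cell notation is the anode (oxidation) and the right-hand electrode is the cathode (reduction).
E°cell = E°(right) − E°(left) = −0.75 − (−2.87) = +2.12 V.

+2.12 V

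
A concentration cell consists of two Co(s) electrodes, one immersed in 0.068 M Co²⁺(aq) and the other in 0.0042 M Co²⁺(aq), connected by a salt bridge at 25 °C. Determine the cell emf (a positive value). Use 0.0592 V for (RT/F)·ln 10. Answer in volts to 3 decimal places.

For a concentration cell E°cell = 0, since both electrodes use the same couple.
The compartment with the higher Co²⁺(aq) concentration (0.068 M) acts as the cathode; ions are reduced there and produced at the dilute (0.0042 M) anode.
With n = 2, Ecell = −(0.0592/2)·log([dilute]/[conc]) = −(0.0592/2)·log(0.0042/0.068) = +0.036 V.

0.036 V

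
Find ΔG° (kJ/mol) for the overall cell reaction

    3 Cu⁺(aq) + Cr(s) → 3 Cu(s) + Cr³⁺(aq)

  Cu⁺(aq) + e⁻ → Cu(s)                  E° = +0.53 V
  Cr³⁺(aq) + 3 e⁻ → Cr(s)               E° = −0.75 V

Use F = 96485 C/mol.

In the reaction as written Cu⁺(aq) is reduced, so the Cu⁺/Cu couple is the cathode and Cr³⁺/Cr is the anode.
E°cell = +0.53 − (−0.75) = +1.28 V; balancing electrons gives n = 3.
ΔG° = −nFE°cell = −(3)(96485)(+1.28) J/mol = −371 kJ/mol.

−371 kJ/mol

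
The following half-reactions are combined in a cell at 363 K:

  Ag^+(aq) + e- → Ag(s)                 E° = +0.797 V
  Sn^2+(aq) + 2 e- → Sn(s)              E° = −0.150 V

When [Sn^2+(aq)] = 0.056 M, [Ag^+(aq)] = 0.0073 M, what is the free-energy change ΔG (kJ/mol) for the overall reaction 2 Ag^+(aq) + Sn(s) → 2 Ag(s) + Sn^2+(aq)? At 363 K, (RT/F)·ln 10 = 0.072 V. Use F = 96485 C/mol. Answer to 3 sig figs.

E°cell = +0.797 − (−0.150) = +0.947 V; the balanced reaction transfers n = 2 electrons.
Q = [Sn^2+(aq)] / [Ag^+(aq)]^2 = 1.05×10^3, so log Q = 3.022 and E = +0.947 − (0.072/2)(3.022) = +0.8382 V.
ΔG = −nFE = −(2)(96485)(+0.8382) J/mol = −162 kJ/mol.

−162 kJ/mol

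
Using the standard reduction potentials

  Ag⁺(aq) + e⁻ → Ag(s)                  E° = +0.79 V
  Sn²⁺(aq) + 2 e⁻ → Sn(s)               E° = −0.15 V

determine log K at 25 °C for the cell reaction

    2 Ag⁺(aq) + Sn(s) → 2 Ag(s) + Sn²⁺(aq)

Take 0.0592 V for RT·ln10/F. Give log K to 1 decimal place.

log K = 31.8

The Ag⁺/Ag couple is reduced (cathode); E°cell = +0.79 − (−0.15) = +0.94 V with n = 2.
At equilibrium E = 0, so log K = nE°cell / 0.0592 = (2)(+0.94) / 0.0592 = 31.8.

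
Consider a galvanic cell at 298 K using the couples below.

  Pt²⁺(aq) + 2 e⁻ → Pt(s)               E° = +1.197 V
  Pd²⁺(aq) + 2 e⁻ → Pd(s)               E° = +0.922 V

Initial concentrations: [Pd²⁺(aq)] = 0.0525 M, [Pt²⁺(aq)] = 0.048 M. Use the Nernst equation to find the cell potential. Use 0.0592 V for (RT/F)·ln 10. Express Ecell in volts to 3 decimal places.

+0.274 V

The Pt²⁺/Pt couple has the more positive E°, so it is the cathode; Pd²⁺/Pd is the anode.
E°cell = E°cat − E°an = +1.197 − (+0.922) = +0.275 V; n = 2.
For the overall reaction Pt²⁺(aq) + Pd(s) → Pt(s) + Pd²⁺(aq), Q = [Pd²⁺(aq)] / [Pt²⁺(aq)] = 1.09, giving log Q = 0.039.
E = E° − (0.0592/n)·log Q = +0.275 − (0.0592/2)(0.039) = +0.274 V.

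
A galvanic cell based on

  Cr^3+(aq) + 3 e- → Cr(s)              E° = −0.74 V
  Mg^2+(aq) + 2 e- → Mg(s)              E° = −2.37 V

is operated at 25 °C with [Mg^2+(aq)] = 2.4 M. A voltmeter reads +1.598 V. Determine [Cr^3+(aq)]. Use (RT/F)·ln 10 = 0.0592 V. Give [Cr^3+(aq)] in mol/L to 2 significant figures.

The Cr³⁺/Cr couple has the larger reduction potential, so it is the cathode: E°cell = −0.74 − (−2.37) = +1.63 V and n = 6.
Since E = E° − (0.0592/n)·log Q, log Q = n(E° − E)/0.0592 = 3.243.
Balancing electrons gives 2 Cr^3+(aq) + 3 Mg(s) → 2 Cr(s) + 3 Mg^2+(aq); thus Q = [Mg^2+(aq)]^3 / [Cr^3+(aq)]^2.
Isolating [Cr^3+(aq)] in Q = 10^{3.243} yields log [Cr^3+(aq)] = −1.051, i.e. 0.089 M.

0.089 M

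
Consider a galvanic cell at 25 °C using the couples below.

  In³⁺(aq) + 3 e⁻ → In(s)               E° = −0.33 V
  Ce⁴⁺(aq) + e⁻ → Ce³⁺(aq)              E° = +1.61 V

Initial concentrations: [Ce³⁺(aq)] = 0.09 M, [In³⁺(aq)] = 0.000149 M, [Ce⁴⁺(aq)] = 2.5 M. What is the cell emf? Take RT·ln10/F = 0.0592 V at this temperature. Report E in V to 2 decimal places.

Since E°(Ce⁴⁺/Ce³⁺) > E°(In³⁺/In), Ce⁴⁺/Ce³⁺ serves as the cathode.
E°cell = +1.61 − (−0.33) = +1.94 V, with n = 3 electrons transferred.
For the overall reaction 3 Ce⁴⁺(aq) + In(s) → 3 Ce³⁺(aq) + In³⁺(aq), Q = ([Ce³⁺(aq)]^3·[In³⁺(aq)]) / [Ce⁴⁺(aq)]^3 = 6.95×10^−9, giving log Q = −8.158.
Applying E = E° − (RT ln10/nF)·log Q gives +1.94 − (0.0592/3)(−8.158) = +2.10 V.

+2.10 V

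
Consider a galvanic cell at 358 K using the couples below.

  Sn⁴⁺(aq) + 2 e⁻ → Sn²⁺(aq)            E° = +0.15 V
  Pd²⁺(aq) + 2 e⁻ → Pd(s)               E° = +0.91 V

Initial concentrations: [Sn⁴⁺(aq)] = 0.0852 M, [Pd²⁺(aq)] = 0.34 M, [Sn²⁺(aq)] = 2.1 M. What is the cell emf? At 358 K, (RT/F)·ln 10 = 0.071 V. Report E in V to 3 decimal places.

Since E°(Pd²⁺/Pd) > E°(Sn⁴⁺/Sn²⁺), Pd²⁺/Pd serves as the cathode.
E°cell = +0.91 − (+0.15) = +0.76 V, with n = 2 electrons transferred.
Balancing gives Pd²⁺(aq) + Sn²⁺(aq) → Pd(s) + Sn⁴⁺(aq); hence Q = [Sn⁴⁺(aq)] / ([Pd²⁺(aq)]·[Sn²⁺(aq)]) = 0.119 (log Q = −0.923).
By the Nernst equation, E = +0.76 − (0.071/2)·(−0.923) = +0.793 V.

+0.793 V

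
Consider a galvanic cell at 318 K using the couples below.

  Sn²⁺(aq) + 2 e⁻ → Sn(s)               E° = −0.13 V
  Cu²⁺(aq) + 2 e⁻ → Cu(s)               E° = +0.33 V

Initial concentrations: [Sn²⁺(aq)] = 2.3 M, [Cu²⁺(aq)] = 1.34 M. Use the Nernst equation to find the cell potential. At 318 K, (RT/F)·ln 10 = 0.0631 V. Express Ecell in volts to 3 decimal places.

The Cu²⁺/Cu couple has the more positive E°, so it is the cathode; Sn²⁺/Sn is the anode.
The standard potential is +0.33 − (−0.13) = +0.46 V and the balanced reaction transfers n = 2 electrons.
The balanced reaction is Cu²⁺(aq) + Sn(s) → Cu(s) + Sn²⁺(aq), so Q = [Sn²⁺(aq)] / [Cu²⁺(aq)] = 1.72 and log Q = 0.235.
By the Nernst equation, E = +0.46 − (0.0631/2)·(0.235) = +0.453 V.

+0.453 V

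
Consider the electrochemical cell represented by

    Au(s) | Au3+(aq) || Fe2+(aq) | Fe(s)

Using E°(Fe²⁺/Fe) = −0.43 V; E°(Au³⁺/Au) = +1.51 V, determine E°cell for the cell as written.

By convention the left-hand electrode in cell notation is the anode (oxidation) and the right-hand electrode is the cathode (reduction).
E°cell = E°(right) − E°(left) = −0.43 − (+1.51) = −1.94 V.
The negative sign shows that, as written, the cell would require an external voltage to drive the reaction.

−1.94 V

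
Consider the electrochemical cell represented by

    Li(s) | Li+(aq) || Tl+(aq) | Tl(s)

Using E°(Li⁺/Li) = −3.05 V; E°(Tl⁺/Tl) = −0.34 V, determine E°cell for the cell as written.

By convention the left-hand electrode in cell notation is the anode (oxidation) and the right-hand electrode is the cathode (reduction).
E°cell = E°(right) − E°(left) = −0.34 − (−3.05) = +2.71 V.

+2.71 V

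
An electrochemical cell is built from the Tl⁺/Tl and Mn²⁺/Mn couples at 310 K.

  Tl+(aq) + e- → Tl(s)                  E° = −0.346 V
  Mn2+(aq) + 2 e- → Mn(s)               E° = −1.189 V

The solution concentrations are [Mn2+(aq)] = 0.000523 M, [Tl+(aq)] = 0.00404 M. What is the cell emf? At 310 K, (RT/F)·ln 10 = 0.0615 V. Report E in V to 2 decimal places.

+0.80 V

Tl⁺/Tl is reduced (cathode, E° = −0.346 V) and Mn²⁺/Mn is oxidized (anode).
E°cell = −0.346 − (−1.189) = +0.843 V, with n = 2 electrons transferred.
The balanced reaction is 2 Tl+(aq) + Mn(s) → 2 Tl(s) + Mn2+(aq), so Q = [Mn2+(aq)] / [Tl+(aq)]^2 = 32 and log Q = 1.506.
Applying E = E° − (RT ln10/nF)·log Q gives +0.843 − (0.0615/2)(1.506) = +0.80 V.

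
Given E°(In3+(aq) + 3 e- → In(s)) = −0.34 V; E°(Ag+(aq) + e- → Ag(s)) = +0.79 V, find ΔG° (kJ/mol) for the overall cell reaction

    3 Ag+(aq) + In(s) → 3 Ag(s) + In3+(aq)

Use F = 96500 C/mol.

−327 kJ/mol

In the reaction as written Ag+(aq) is reduced, so the Ag⁺/Ag couple is the cathode and In³⁺/In is the anode.
E°cell = +0.79 − (−0.34) = +1.13 V; balancing electrons gives n = 3.
ΔG° = −nFE°cell = −(3)(96500)(+1.13) J/mol = −327 kJ/mol.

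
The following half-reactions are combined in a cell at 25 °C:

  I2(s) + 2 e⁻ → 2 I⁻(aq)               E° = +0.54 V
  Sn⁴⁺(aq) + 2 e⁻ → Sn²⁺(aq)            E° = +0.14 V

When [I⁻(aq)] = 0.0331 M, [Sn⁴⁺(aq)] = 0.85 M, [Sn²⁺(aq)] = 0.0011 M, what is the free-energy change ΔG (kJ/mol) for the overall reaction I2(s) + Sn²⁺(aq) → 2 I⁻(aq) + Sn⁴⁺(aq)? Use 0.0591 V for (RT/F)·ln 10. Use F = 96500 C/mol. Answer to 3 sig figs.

The standard cell potential is +0.54 − (+0.14) = +0.40 V, with n = 2 electrons in the balanced equation.
Here Q = ([I⁻(aq)]^2·[Sn⁴⁺(aq)]) / [Sn²⁺(aq)] = 0.847 (log Q = −0.072), giving E = +0.40 − (0.0591/2)·(−0.072) = +0.4021 V.
Finally ΔG = −nFE = −(2)(96500 C/mol)(+0.4021 V) = −77.6 kJ/mol.

−77.6 kJ/mol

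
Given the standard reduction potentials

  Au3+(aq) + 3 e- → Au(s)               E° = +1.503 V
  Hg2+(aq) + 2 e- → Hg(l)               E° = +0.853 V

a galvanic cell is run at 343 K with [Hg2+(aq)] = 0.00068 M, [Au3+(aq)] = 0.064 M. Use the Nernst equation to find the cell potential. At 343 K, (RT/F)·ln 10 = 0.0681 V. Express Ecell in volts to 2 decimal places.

+0.73 V

Au³⁺/Au is reduced (cathode, E° = +1.503 V) and Hg²⁺/Hg is oxidized (anode).
E°cell = +1.503 − (+0.853) = +0.650 V, with n = 6 electrons transferred.
For the overall reaction 2 Au3+(aq) + 3 Hg(l) → 2 Au(s) + 3 Hg2+(aq), Q = [Hg2+(aq)]^3 / [Au3+(aq)]^2 = 7.68×10^−8, giving log Q = −7.115.
E = E° − (0.0681/n)·log Q = +0.650 − (0.0681/6)(−7.115) = +0.73 V.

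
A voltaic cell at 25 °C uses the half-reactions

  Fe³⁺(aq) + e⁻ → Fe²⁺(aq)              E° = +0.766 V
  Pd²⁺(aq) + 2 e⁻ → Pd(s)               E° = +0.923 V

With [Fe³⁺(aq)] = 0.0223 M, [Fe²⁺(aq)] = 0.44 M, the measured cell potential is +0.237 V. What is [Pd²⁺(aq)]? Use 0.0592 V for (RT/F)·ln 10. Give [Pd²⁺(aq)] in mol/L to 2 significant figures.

1.3 M

Pd²⁺/Pd is the cathode (higher E°); E°cell = +0.923 − (+0.766) = +0.157 V with n = 2.
Rearranging E = E° − (0.0592/n)·log Q gives log Q = 2(+0.157 − (+0.237))/0.0592 = −2.703.
The balanced reaction is Pd²⁺(aq) + 2 Fe²⁺(aq) → Pd(s) + 2 Fe³⁺(aq), so Q = [Fe³⁺(aq)]^2 / ([Pd²⁺(aq)]·[Fe²⁺(aq)]^2).
Solving for the unknown gives log [Pd²⁺(aq)] = 0.113, so [Pd²⁺(aq)] ≈ 1.3 M.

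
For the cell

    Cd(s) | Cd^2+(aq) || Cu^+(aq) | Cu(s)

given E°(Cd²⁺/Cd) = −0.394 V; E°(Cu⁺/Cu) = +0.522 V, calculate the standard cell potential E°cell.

By convention the left-hand electrode in cell notation is the anode (oxidation) and the right-hand electrode is the cathode (reduction).
E°cell = E°(right) − E°(left) = +0.522 − (−0.394) = +0.916 V.

+0.916 V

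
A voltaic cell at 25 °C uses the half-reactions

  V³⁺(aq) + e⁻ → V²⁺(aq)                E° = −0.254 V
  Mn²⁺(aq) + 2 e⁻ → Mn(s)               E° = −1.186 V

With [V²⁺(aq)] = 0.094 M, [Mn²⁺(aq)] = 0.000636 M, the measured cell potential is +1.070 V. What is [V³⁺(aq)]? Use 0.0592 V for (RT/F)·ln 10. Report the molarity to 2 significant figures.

0.51 M

V³⁺/V²⁺ is the cathode (higher E°); E°cell = −0.254 − (−1.186) = +0.932 V with n = 2.
Since E = E° − (0.0592/n)·log Q, log Q = n(E° − E)/0.0592 = −4.662.
Balancing electrons gives 2 V³⁺(aq) + Mn(s) → 2 V²⁺(aq) + Mn²⁺(aq); thus Q = ([V²⁺(aq)]^2·[Mn²⁺(aq)]) / [V³⁺(aq)]^2.
Substituting the known concentrations and solving, log [V³⁺(aq)] = −0.294 and [V³⁺(aq)] = 0.51 M.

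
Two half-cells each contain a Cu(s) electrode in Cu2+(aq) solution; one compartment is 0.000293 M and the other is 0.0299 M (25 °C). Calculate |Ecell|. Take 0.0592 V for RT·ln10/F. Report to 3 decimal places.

0.059 V

For a concentration cell E°cell = 0, since both electrodes use the same couple.
The compartment with the higher Cu2+(aq) concentration (0.0299 M) acts as the cathode; ions are reduced there and produced at the dilute (0.000293 M) anode.
With n = 2, Ecell = −(0.0592/2)·log([dilute]/[conc]) = −(0.0592/2)·log(0.000293/0.0299) = +0.059 V.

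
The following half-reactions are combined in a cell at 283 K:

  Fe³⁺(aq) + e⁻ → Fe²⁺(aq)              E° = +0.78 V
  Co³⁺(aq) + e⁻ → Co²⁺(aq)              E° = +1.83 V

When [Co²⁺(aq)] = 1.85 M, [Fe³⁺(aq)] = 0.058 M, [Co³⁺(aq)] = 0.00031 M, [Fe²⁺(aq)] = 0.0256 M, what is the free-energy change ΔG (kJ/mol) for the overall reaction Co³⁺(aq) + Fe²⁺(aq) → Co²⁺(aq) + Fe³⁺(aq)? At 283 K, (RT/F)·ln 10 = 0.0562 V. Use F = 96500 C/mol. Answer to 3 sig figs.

−78.9 kJ/mol

With Co³⁺/Co²⁺ reduced at the cathode, E°cell = +1.83 − (+0.78) = +1.05 V and n = 1.
Here Q = ([Co²⁺(aq)]·[Fe³⁺(aq)]) / ([Co³⁺(aq)]·[Fe²⁺(aq)]) = 1.35×10^4 (log Q = 4.131), giving E = +1.05 − (0.0562/1)·(4.131) = +0.8178 V.
ΔG = −nFE = −(1)(96500)(+0.8178) J/mol = −78.9 kJ/mol.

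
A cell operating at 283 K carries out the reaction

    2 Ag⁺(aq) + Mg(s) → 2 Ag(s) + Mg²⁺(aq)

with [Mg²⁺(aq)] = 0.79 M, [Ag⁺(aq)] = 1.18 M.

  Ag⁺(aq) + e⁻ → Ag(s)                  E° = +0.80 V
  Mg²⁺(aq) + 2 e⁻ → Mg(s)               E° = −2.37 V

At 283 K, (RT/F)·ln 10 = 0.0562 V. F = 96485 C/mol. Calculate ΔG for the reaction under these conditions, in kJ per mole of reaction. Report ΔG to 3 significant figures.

The standard cell potential is +0.80 − (−2.37) = +3.17 V, with n = 2 electrons in the balanced equation.
Q = [Mg²⁺(aq)] / [Ag⁺(aq)]^2 = 0.567, so log Q = −0.246 and E = +3.17 − (0.0562/2)(−0.246) = +3.1769 V.
Then ΔG = −nFE = −2 × 96485 × +3.1769 J/mol = −613 kJ/mol.

−613 kJ/mol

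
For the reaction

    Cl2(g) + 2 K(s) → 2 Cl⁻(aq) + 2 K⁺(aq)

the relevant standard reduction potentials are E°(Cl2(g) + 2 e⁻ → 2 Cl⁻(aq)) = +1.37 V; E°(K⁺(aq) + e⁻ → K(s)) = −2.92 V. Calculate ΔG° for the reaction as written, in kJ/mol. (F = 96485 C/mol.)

In the reaction as written Cl2(g) is reduced, so the Cl₂/Cl⁻ couple is the cathode and K⁺/K is the anode.
E°cell = +1.37 − (−2.92) = +4.29 V; balancing electrons gives n = 2.
ΔG° = −nFE°cell = −(2)(96485)(+4.29) J/mol = −828 kJ/mol.

−828 kJ/mol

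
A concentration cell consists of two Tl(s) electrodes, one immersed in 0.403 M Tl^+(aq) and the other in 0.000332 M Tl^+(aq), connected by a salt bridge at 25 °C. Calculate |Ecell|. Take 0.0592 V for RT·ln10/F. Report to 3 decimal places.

For a concentration cell E°cell = 0, since both electrodes use the same couple.
The compartment with the higher Tl^+(aq) concentration (0.403 M) acts as the cathode; ions are reduced there and produced at the dilute (0.000332 M) anode.
With n = 1, Ecell = −(0.0592/1)·log([dilute]/[conc]) = −(0.0592/1)·log(0.000332/0.403) = +0.183 V.

0.183 V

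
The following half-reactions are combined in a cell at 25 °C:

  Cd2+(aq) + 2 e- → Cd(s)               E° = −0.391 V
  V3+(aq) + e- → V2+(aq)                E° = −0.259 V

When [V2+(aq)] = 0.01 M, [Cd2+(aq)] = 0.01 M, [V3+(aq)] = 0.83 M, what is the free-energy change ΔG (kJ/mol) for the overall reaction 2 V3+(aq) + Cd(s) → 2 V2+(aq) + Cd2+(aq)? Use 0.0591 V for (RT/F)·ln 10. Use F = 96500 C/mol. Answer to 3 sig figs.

The standard cell potential is −0.259 − (−0.391) = +0.132 V, with n = 2 electrons in the balanced equation.
Here Q = ([V2+(aq)]^2·[Cd2+(aq)]) / [V3+(aq)]^2 = 1.45×10^−6 (log Q = −5.838), giving E = +0.132 − (0.0591/2)·(−5.838) = +0.3045 V.
Then ΔG = −nFE = −2 × 96500 × +0.3045 J/mol = −58.8 kJ/mol.

−58.8 kJ/mol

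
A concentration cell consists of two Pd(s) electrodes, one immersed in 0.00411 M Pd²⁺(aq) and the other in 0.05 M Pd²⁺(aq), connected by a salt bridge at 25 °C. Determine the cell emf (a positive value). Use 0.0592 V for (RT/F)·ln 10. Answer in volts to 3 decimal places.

0.032 V

For a concentration cell E°cell = 0, since both electrodes use the same couple.
The compartment with the higher Pd²⁺(aq) concentration (0.05 M) acts as the cathode; ions are reduced there and produced at the dilute (0.00411 M) anode.
With n = 2, Ecell = −(0.0592/2)·log([dilute]/[conc]) = −(0.0592/2)·log(0.00411/0.05) = +0.032 V.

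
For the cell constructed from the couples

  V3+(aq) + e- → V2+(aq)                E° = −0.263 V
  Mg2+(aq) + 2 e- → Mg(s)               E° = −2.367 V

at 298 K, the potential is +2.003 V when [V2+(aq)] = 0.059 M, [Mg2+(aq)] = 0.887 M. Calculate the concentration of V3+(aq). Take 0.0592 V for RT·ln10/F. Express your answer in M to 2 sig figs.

The V³⁺/V²⁺ couple has the larger reduction potential, so it is the cathode: E°cell = −0.263 − (−2.367) = +2.104 V and n = 2.
From the Nernst equation, log Q = n(E° − E)/0.0592 = 2·(+2.104 − (+2.003))/0.0592 = 3.412.
Balancing electrons gives 2 V3+(aq) + Mg(s) → 2 V2+(aq) + Mg2+(aq); thus Q = ([V2+(aq)]^2·[Mg2+(aq)]) / [V3+(aq)]^2.
Substituting the known concentrations and solving, log [V3+(aq)] = −2.961 and [V3+(aq)] = 0.0011 M.

0.0011 M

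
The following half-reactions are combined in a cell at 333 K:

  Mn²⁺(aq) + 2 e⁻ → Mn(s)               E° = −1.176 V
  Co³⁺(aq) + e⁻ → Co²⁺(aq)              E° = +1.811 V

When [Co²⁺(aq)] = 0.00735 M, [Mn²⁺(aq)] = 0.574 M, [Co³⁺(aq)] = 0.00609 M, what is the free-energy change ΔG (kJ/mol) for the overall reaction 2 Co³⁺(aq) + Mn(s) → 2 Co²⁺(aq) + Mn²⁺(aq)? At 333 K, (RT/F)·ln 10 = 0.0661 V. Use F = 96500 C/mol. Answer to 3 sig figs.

−577 kJ/mol

With Co³⁺/Co²⁺ reduced at the cathode, E°cell = +1.811 − (−1.176) = +2.987 V and n = 2.
Here Q = ([Co²⁺(aq)]^2·[Mn²⁺(aq)]) / [Co³⁺(aq)]^2 = 0.836 (log Q = −0.078), giving E = +2.987 − (0.0661/2)·(−0.078) = +2.9896 V.
ΔG = −nFE = −(2)(96500)(+2.9896) J/mol = −577 kJ/mol.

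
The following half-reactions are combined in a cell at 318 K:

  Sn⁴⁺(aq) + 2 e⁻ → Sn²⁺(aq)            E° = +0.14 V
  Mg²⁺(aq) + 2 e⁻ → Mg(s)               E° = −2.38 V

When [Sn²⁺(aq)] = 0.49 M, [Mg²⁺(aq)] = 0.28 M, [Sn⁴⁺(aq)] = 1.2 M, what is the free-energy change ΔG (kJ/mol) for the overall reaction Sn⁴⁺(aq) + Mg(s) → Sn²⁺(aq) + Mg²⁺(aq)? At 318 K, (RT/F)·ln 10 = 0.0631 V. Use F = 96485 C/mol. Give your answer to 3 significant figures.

−492 kJ/mol

E°cell = +0.14 − (−2.38) = +2.52 V; the balanced reaction transfers n = 2 electrons.
Here Q = ([Sn²⁺(aq)]·[Mg²⁺(aq)]) / [Sn⁴⁺(aq)] = 0.114 (log Q = −0.942), giving E = +2.52 − (0.0631/2)·(−0.942) = +2.5497 V.
ΔG = −nFE = −(2)(96485)(+2.5497) J/mol = −492 kJ/mol.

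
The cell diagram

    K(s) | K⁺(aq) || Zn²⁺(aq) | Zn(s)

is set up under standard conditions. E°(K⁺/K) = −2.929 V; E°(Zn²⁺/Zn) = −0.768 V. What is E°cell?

+2.161 V

By convention the left-hand electrode in cell notation is the anode (oxidation) and the right-hand electrode is the cathode (reduction).
E°cell = E°(right) − E°(left) = −0.768 − (−2.929) = +2.161 V.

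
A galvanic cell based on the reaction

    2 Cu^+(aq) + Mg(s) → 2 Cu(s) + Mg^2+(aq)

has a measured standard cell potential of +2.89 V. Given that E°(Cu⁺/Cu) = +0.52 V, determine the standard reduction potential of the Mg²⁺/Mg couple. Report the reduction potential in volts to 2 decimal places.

In the reaction as written the Cu⁺/Cu couple is reduced (cathode) and Mg²⁺/Mg is oxidized (anode), so E°cell = E°(Cu⁺/Cu) − E°(Mg²⁺/Mg).
E°(Mg²⁺/Mg) = E°(cathode) − E°cell = +0.52 − (+2.89) = −2.37 V.

−2.37 V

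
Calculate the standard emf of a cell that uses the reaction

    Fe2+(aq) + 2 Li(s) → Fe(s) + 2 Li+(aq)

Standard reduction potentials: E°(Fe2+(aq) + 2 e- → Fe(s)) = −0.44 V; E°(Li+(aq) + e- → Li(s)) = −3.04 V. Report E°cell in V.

In the reaction as written, Fe2+(aq) is reduced (cathode) and Li+(aq) is produced by oxidation at the anode.
E°cell = E°(cathode) − E°(anode) = −0.44 − (−3.04) = +2.60 V.
The positive value indicates the reaction is spontaneous as written.

+2.60 V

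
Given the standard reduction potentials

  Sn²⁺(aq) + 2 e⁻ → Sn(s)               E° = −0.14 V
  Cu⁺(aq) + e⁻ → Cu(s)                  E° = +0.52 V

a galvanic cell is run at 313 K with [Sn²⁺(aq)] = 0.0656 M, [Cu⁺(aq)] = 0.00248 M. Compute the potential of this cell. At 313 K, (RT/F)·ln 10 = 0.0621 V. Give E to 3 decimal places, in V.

Cu⁺/Cu is reduced (cathode, E° = +0.52 V) and Sn²⁺/Sn is oxidized (anode).
E°cell = +0.52 − (−0.14) = +0.66 V, with n = 2 electrons transferred.
The balanced reaction is 2 Cu⁺(aq) + Sn(s) → 2 Cu(s) + Sn²⁺(aq), so Q = [Sn²⁺(aq)] / [Cu⁺(aq)]^2 = 1.07×10^4 and log Q = 4.028.
Applying E = E° − (RT ln10/nF)·log Q gives +0.66 − (0.0621/2)(4.028) = +0.535 V.

+0.535 V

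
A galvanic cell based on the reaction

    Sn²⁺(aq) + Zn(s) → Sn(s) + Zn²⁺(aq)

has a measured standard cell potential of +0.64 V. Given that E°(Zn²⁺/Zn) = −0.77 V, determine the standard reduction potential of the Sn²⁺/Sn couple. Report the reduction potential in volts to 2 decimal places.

In the reaction as written the Sn²⁺/Sn couple is reduced (cathode) and Zn²⁺/Zn is oxidized (anode), so E°cell = E°(Sn²⁺/Sn) − E°(Zn²⁺/Zn).
E°(Sn²⁺/Sn) = E°cell + E°(anode) = +0.64 + (−0.77) = −0.13 V.

−0.13 V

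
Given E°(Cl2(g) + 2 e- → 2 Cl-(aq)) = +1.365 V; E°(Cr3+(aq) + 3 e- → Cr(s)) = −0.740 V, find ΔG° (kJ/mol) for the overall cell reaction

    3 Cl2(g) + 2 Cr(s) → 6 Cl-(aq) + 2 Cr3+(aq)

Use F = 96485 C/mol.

In the reaction as written Cl2(g) is reduced, so the Cl₂/Cl⁻ couple is the cathode and Cr³⁺/Cr is the anode.
E°cell = +1.365 − (−0.740) = +2.105 V; balancing electrons gives n = 6.
ΔG° = −nFE°cell = −(6)(96485)(+2.105) J/mol = −1219 kJ/mol.

−1219 kJ/mol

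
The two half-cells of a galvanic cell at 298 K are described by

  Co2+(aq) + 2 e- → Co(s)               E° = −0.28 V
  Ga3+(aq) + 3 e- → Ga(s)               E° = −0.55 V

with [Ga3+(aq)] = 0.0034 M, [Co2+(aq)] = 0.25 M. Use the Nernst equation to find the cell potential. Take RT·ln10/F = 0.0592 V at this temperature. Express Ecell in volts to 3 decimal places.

+0.301 V

Co²⁺/Co is reduced (cathode, E° = −0.28 V) and Ga³⁺/Ga is oxidized (anode).
The standard potential is −0.28 − (−0.55) = +0.27 V and the balanced reaction transfers n = 6 electrons.
Balancing gives 3 Co2+(aq) + 2 Ga(s) → 3 Co(s) + 2 Ga3+(aq); hence Q = [Ga3+(aq)]^2 / [Co2+(aq)]^3 = 0.00074 (log Q = −3.131).
E = E° − (0.0592/n)·log Q = +0.27 − (0.0592/6)(−3.131) = +0.301 V.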